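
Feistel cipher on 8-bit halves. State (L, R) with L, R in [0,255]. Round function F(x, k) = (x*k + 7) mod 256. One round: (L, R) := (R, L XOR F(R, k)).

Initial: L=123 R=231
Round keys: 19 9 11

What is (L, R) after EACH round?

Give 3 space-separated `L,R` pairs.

Round 1 (k=19): L=231 R=87
Round 2 (k=9): L=87 R=241
Round 3 (k=11): L=241 R=53

Answer: 231,87 87,241 241,53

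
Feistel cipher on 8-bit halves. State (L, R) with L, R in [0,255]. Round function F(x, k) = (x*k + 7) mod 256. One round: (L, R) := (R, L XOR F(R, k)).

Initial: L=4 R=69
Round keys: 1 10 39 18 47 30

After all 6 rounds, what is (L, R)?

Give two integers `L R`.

Round 1 (k=1): L=69 R=72
Round 2 (k=10): L=72 R=146
Round 3 (k=39): L=146 R=13
Round 4 (k=18): L=13 R=99
Round 5 (k=47): L=99 R=57
Round 6 (k=30): L=57 R=214

Answer: 57 214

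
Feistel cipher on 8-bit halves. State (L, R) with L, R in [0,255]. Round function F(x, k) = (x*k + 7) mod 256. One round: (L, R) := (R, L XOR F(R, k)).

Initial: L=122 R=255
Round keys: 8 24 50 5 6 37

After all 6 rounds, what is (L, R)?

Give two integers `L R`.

Round 1 (k=8): L=255 R=133
Round 2 (k=24): L=133 R=128
Round 3 (k=50): L=128 R=130
Round 4 (k=5): L=130 R=17
Round 5 (k=6): L=17 R=239
Round 6 (k=37): L=239 R=131

Answer: 239 131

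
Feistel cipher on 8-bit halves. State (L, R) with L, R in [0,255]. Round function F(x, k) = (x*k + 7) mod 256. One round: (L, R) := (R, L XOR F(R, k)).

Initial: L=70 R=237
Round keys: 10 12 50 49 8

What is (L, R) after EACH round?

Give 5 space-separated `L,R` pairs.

Round 1 (k=10): L=237 R=15
Round 2 (k=12): L=15 R=86
Round 3 (k=50): L=86 R=220
Round 4 (k=49): L=220 R=117
Round 5 (k=8): L=117 R=115

Answer: 237,15 15,86 86,220 220,117 117,115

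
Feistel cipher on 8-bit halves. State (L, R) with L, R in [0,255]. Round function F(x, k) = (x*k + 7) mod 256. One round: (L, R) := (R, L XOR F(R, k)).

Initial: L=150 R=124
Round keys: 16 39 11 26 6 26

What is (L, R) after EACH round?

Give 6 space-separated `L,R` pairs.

Answer: 124,81 81,34 34,44 44,93 93,25 25,204

Derivation:
Round 1 (k=16): L=124 R=81
Round 2 (k=39): L=81 R=34
Round 3 (k=11): L=34 R=44
Round 4 (k=26): L=44 R=93
Round 5 (k=6): L=93 R=25
Round 6 (k=26): L=25 R=204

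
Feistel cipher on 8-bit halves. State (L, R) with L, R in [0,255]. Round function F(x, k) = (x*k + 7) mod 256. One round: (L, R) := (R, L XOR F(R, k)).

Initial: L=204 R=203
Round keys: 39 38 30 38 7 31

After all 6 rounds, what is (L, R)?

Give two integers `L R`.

Answer: 53 95

Derivation:
Round 1 (k=39): L=203 R=56
Round 2 (k=38): L=56 R=156
Round 3 (k=30): L=156 R=119
Round 4 (k=38): L=119 R=45
Round 5 (k=7): L=45 R=53
Round 6 (k=31): L=53 R=95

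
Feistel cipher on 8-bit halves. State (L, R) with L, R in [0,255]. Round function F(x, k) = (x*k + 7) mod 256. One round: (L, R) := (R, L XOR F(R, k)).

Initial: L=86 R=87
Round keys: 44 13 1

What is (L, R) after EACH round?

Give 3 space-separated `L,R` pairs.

Round 1 (k=44): L=87 R=173
Round 2 (k=13): L=173 R=135
Round 3 (k=1): L=135 R=35

Answer: 87,173 173,135 135,35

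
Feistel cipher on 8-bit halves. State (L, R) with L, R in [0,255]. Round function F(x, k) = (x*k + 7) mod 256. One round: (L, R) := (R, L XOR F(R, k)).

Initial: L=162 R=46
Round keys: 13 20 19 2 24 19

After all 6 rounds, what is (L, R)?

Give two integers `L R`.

Round 1 (k=13): L=46 R=255
Round 2 (k=20): L=255 R=221
Round 3 (k=19): L=221 R=145
Round 4 (k=2): L=145 R=244
Round 5 (k=24): L=244 R=118
Round 6 (k=19): L=118 R=61

Answer: 118 61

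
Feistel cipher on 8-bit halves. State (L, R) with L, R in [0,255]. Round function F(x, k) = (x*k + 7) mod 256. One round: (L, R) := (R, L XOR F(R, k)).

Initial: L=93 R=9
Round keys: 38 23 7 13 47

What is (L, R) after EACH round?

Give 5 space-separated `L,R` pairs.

Answer: 9,0 0,14 14,105 105,82 82,124

Derivation:
Round 1 (k=38): L=9 R=0
Round 2 (k=23): L=0 R=14
Round 3 (k=7): L=14 R=105
Round 4 (k=13): L=105 R=82
Round 5 (k=47): L=82 R=124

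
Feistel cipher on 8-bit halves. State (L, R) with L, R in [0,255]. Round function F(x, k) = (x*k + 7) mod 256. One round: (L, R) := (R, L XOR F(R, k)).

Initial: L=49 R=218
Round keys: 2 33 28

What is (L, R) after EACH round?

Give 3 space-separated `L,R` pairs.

Answer: 218,138 138,11 11,177

Derivation:
Round 1 (k=2): L=218 R=138
Round 2 (k=33): L=138 R=11
Round 3 (k=28): L=11 R=177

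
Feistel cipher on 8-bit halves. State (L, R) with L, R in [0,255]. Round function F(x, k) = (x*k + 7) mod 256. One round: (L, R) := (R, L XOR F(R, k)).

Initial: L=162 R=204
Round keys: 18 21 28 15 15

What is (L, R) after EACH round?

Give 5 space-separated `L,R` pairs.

Answer: 204,253 253,4 4,138 138,25 25,244

Derivation:
Round 1 (k=18): L=204 R=253
Round 2 (k=21): L=253 R=4
Round 3 (k=28): L=4 R=138
Round 4 (k=15): L=138 R=25
Round 5 (k=15): L=25 R=244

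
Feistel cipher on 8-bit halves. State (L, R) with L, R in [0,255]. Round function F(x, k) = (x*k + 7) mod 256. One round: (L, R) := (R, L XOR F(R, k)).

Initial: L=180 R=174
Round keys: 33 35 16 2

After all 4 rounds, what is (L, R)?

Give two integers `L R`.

Answer: 134 215

Derivation:
Round 1 (k=33): L=174 R=193
Round 2 (k=35): L=193 R=196
Round 3 (k=16): L=196 R=134
Round 4 (k=2): L=134 R=215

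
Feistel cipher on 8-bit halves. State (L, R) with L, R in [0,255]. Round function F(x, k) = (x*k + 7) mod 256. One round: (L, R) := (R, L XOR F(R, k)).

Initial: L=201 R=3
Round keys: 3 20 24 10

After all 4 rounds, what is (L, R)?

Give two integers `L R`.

Round 1 (k=3): L=3 R=217
Round 2 (k=20): L=217 R=248
Round 3 (k=24): L=248 R=158
Round 4 (k=10): L=158 R=203

Answer: 158 203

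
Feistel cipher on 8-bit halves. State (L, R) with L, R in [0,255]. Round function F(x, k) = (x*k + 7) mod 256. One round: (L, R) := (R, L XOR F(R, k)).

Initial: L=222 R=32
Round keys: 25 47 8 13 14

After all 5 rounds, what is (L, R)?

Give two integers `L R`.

Round 1 (k=25): L=32 R=249
Round 2 (k=47): L=249 R=158
Round 3 (k=8): L=158 R=14
Round 4 (k=13): L=14 R=35
Round 5 (k=14): L=35 R=255

Answer: 35 255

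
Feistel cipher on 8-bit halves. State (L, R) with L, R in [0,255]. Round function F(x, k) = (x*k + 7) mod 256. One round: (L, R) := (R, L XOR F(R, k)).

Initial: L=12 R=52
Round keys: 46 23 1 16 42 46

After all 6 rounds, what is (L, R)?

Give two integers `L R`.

Round 1 (k=46): L=52 R=83
Round 2 (k=23): L=83 R=72
Round 3 (k=1): L=72 R=28
Round 4 (k=16): L=28 R=143
Round 5 (k=42): L=143 R=97
Round 6 (k=46): L=97 R=250

Answer: 97 250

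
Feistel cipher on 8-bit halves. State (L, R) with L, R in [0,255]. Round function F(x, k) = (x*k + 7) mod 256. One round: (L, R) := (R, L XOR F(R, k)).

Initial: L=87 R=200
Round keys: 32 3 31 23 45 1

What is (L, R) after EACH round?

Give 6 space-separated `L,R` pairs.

Answer: 200,80 80,63 63,248 248,112 112,79 79,38

Derivation:
Round 1 (k=32): L=200 R=80
Round 2 (k=3): L=80 R=63
Round 3 (k=31): L=63 R=248
Round 4 (k=23): L=248 R=112
Round 5 (k=45): L=112 R=79
Round 6 (k=1): L=79 R=38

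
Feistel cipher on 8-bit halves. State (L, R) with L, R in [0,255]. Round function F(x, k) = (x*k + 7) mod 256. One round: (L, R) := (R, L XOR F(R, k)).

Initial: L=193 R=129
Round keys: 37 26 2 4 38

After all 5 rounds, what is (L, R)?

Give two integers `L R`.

Answer: 247 235

Derivation:
Round 1 (k=37): L=129 R=109
Round 2 (k=26): L=109 R=152
Round 3 (k=2): L=152 R=90
Round 4 (k=4): L=90 R=247
Round 5 (k=38): L=247 R=235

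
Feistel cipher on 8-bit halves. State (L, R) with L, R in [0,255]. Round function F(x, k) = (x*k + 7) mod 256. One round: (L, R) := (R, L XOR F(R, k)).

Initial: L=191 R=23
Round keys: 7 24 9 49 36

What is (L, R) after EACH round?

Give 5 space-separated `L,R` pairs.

Round 1 (k=7): L=23 R=23
Round 2 (k=24): L=23 R=56
Round 3 (k=9): L=56 R=232
Round 4 (k=49): L=232 R=87
Round 5 (k=36): L=87 R=171

Answer: 23,23 23,56 56,232 232,87 87,171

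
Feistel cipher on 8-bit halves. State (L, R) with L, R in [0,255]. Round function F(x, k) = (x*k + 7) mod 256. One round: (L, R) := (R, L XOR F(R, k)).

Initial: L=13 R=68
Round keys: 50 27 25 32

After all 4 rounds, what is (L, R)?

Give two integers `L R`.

Answer: 90 254

Derivation:
Round 1 (k=50): L=68 R=66
Round 2 (k=27): L=66 R=185
Round 3 (k=25): L=185 R=90
Round 4 (k=32): L=90 R=254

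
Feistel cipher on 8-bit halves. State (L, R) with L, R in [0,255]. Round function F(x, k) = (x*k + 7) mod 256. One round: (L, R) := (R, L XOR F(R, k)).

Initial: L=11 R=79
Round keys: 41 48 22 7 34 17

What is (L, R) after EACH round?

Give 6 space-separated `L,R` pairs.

Round 1 (k=41): L=79 R=165
Round 2 (k=48): L=165 R=184
Round 3 (k=22): L=184 R=114
Round 4 (k=7): L=114 R=157
Round 5 (k=34): L=157 R=147
Round 6 (k=17): L=147 R=87

Answer: 79,165 165,184 184,114 114,157 157,147 147,87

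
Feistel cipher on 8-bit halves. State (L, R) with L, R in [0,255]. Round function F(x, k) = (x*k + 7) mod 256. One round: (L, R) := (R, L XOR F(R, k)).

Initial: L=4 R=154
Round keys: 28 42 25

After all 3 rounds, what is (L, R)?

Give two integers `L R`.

Answer: 111 5

Derivation:
Round 1 (k=28): L=154 R=219
Round 2 (k=42): L=219 R=111
Round 3 (k=25): L=111 R=5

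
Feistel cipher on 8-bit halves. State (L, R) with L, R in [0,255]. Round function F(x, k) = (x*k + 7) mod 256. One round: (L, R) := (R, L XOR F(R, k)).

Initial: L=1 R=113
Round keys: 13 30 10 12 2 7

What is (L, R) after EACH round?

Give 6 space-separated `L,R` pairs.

Answer: 113,197 197,108 108,250 250,211 211,87 87,187

Derivation:
Round 1 (k=13): L=113 R=197
Round 2 (k=30): L=197 R=108
Round 3 (k=10): L=108 R=250
Round 4 (k=12): L=250 R=211
Round 5 (k=2): L=211 R=87
Round 6 (k=7): L=87 R=187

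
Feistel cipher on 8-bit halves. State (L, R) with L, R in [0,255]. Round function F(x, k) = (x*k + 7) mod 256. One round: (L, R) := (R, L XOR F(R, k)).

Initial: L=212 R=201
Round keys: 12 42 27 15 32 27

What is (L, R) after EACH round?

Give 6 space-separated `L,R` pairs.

Round 1 (k=12): L=201 R=167
Round 2 (k=42): L=167 R=164
Round 3 (k=27): L=164 R=244
Round 4 (k=15): L=244 R=247
Round 5 (k=32): L=247 R=19
Round 6 (k=27): L=19 R=255

Answer: 201,167 167,164 164,244 244,247 247,19 19,255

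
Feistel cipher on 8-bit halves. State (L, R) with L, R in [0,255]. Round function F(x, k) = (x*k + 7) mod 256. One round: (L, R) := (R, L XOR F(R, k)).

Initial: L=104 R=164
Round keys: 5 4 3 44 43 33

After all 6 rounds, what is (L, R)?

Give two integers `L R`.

Answer: 212 119

Derivation:
Round 1 (k=5): L=164 R=83
Round 2 (k=4): L=83 R=247
Round 3 (k=3): L=247 R=191
Round 4 (k=44): L=191 R=44
Round 5 (k=43): L=44 R=212
Round 6 (k=33): L=212 R=119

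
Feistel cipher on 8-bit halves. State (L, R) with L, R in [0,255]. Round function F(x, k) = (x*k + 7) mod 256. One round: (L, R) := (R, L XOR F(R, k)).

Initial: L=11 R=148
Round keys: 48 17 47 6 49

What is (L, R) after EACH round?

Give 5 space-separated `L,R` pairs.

Round 1 (k=48): L=148 R=204
Round 2 (k=17): L=204 R=7
Round 3 (k=47): L=7 R=156
Round 4 (k=6): L=156 R=168
Round 5 (k=49): L=168 R=179

Answer: 148,204 204,7 7,156 156,168 168,179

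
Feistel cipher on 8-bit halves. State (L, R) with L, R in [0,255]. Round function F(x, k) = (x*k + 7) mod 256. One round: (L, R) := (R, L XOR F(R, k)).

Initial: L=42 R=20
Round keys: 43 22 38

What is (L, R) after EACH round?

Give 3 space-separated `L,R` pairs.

Answer: 20,73 73,89 89,116

Derivation:
Round 1 (k=43): L=20 R=73
Round 2 (k=22): L=73 R=89
Round 3 (k=38): L=89 R=116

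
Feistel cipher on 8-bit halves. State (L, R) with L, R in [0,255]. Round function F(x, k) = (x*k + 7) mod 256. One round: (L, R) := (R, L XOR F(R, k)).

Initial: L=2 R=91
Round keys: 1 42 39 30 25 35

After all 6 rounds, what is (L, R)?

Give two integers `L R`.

Answer: 103 145

Derivation:
Round 1 (k=1): L=91 R=96
Round 2 (k=42): L=96 R=156
Round 3 (k=39): L=156 R=171
Round 4 (k=30): L=171 R=141
Round 5 (k=25): L=141 R=103
Round 6 (k=35): L=103 R=145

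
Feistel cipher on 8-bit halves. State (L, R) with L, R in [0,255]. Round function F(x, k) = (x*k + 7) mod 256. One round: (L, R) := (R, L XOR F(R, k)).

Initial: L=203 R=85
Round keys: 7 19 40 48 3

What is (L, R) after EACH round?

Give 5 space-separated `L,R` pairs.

Answer: 85,145 145,159 159,78 78,56 56,225

Derivation:
Round 1 (k=7): L=85 R=145
Round 2 (k=19): L=145 R=159
Round 3 (k=40): L=159 R=78
Round 4 (k=48): L=78 R=56
Round 5 (k=3): L=56 R=225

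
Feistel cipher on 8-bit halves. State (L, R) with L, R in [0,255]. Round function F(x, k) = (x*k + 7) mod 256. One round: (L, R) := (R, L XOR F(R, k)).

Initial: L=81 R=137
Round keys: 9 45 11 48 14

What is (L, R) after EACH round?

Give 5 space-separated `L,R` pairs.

Round 1 (k=9): L=137 R=137
Round 2 (k=45): L=137 R=149
Round 3 (k=11): L=149 R=231
Round 4 (k=48): L=231 R=194
Round 5 (k=14): L=194 R=68

Answer: 137,137 137,149 149,231 231,194 194,68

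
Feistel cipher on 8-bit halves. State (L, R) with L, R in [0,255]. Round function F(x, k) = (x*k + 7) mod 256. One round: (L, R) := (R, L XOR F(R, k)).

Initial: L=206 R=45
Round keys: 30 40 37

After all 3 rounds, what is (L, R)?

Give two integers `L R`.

Answer: 82 98

Derivation:
Round 1 (k=30): L=45 R=131
Round 2 (k=40): L=131 R=82
Round 3 (k=37): L=82 R=98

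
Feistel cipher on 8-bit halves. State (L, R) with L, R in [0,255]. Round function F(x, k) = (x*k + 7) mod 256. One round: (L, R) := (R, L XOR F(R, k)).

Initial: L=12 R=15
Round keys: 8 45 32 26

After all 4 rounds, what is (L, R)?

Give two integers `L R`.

Round 1 (k=8): L=15 R=115
Round 2 (k=45): L=115 R=49
Round 3 (k=32): L=49 R=84
Round 4 (k=26): L=84 R=190

Answer: 84 190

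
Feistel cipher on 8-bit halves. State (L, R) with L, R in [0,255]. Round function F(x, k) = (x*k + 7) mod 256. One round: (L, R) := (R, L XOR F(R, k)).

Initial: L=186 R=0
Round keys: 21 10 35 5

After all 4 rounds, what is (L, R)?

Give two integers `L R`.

Answer: 223 11

Derivation:
Round 1 (k=21): L=0 R=189
Round 2 (k=10): L=189 R=105
Round 3 (k=35): L=105 R=223
Round 4 (k=5): L=223 R=11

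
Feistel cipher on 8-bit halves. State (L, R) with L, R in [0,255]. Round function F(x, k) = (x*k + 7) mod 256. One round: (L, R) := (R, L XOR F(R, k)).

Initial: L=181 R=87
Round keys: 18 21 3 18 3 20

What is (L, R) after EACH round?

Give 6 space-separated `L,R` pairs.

Round 1 (k=18): L=87 R=144
Round 2 (k=21): L=144 R=128
Round 3 (k=3): L=128 R=23
Round 4 (k=18): L=23 R=37
Round 5 (k=3): L=37 R=97
Round 6 (k=20): L=97 R=190

Answer: 87,144 144,128 128,23 23,37 37,97 97,190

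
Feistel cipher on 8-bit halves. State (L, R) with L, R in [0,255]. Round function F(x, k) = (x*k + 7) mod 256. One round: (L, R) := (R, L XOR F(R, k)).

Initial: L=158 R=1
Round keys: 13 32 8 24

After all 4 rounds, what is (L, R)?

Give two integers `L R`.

Round 1 (k=13): L=1 R=138
Round 2 (k=32): L=138 R=70
Round 3 (k=8): L=70 R=189
Round 4 (k=24): L=189 R=249

Answer: 189 249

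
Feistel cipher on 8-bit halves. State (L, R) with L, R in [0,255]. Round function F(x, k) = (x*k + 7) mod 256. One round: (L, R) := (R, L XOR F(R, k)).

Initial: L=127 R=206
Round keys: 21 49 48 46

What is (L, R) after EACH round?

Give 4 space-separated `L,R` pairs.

Round 1 (k=21): L=206 R=146
Round 2 (k=49): L=146 R=55
Round 3 (k=48): L=55 R=197
Round 4 (k=46): L=197 R=90

Answer: 206,146 146,55 55,197 197,90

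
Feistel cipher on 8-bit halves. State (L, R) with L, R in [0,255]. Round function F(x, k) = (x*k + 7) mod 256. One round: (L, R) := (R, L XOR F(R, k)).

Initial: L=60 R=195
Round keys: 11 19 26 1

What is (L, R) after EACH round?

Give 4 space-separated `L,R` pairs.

Round 1 (k=11): L=195 R=84
Round 2 (k=19): L=84 R=128
Round 3 (k=26): L=128 R=83
Round 4 (k=1): L=83 R=218

Answer: 195,84 84,128 128,83 83,218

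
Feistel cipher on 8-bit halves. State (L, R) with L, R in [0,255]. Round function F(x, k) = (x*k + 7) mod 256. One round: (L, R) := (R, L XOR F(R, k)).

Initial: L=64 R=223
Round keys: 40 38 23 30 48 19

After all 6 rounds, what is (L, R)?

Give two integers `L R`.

Round 1 (k=40): L=223 R=159
Round 2 (k=38): L=159 R=126
Round 3 (k=23): L=126 R=198
Round 4 (k=30): L=198 R=69
Round 5 (k=48): L=69 R=49
Round 6 (k=19): L=49 R=239

Answer: 49 239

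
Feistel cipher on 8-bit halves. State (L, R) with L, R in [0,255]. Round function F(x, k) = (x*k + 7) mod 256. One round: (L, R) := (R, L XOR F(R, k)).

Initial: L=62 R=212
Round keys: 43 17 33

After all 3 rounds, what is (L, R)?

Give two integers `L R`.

Answer: 160 58

Derivation:
Round 1 (k=43): L=212 R=157
Round 2 (k=17): L=157 R=160
Round 3 (k=33): L=160 R=58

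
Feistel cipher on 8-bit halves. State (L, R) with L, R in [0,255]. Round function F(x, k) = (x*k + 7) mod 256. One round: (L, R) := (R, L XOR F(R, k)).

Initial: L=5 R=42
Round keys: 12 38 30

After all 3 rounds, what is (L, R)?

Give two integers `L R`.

Round 1 (k=12): L=42 R=250
Round 2 (k=38): L=250 R=9
Round 3 (k=30): L=9 R=239

Answer: 9 239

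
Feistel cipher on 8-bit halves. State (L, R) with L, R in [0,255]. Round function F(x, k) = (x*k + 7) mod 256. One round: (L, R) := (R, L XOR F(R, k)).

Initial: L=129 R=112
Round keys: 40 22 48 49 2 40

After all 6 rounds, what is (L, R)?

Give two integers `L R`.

Answer: 124 212

Derivation:
Round 1 (k=40): L=112 R=6
Round 2 (k=22): L=6 R=251
Round 3 (k=48): L=251 R=17
Round 4 (k=49): L=17 R=179
Round 5 (k=2): L=179 R=124
Round 6 (k=40): L=124 R=212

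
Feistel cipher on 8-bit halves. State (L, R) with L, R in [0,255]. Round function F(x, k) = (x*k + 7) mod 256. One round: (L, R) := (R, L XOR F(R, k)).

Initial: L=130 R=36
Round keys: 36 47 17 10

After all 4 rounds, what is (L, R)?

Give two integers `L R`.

Answer: 56 113

Derivation:
Round 1 (k=36): L=36 R=149
Round 2 (k=47): L=149 R=70
Round 3 (k=17): L=70 R=56
Round 4 (k=10): L=56 R=113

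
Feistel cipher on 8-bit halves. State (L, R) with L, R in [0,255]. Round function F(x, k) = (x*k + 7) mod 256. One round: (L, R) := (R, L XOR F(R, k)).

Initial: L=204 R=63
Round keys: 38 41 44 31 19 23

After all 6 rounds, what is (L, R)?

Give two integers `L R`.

Round 1 (k=38): L=63 R=173
Round 2 (k=41): L=173 R=131
Round 3 (k=44): L=131 R=38
Round 4 (k=31): L=38 R=34
Round 5 (k=19): L=34 R=171
Round 6 (k=23): L=171 R=70

Answer: 171 70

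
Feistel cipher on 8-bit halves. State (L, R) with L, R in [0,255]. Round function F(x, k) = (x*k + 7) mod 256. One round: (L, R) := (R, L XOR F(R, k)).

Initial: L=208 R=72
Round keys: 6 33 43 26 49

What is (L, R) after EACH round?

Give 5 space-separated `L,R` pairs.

Answer: 72,103 103,6 6,110 110,53 53,66

Derivation:
Round 1 (k=6): L=72 R=103
Round 2 (k=33): L=103 R=6
Round 3 (k=43): L=6 R=110
Round 4 (k=26): L=110 R=53
Round 5 (k=49): L=53 R=66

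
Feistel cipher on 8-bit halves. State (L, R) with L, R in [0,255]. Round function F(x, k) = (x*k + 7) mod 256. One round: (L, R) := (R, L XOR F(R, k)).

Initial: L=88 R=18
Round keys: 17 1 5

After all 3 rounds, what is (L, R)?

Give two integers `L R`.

Answer: 122 8

Derivation:
Round 1 (k=17): L=18 R=97
Round 2 (k=1): L=97 R=122
Round 3 (k=5): L=122 R=8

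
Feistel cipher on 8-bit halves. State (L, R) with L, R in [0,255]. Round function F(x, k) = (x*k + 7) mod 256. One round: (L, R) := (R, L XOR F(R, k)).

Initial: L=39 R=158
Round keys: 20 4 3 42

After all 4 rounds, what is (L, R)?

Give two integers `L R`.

Answer: 10 210

Derivation:
Round 1 (k=20): L=158 R=120
Round 2 (k=4): L=120 R=121
Round 3 (k=3): L=121 R=10
Round 4 (k=42): L=10 R=210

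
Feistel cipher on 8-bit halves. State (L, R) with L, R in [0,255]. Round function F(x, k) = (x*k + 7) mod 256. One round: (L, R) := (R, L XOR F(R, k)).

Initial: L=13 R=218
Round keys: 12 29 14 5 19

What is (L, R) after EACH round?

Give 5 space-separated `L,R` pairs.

Answer: 218,50 50,107 107,211 211,77 77,109

Derivation:
Round 1 (k=12): L=218 R=50
Round 2 (k=29): L=50 R=107
Round 3 (k=14): L=107 R=211
Round 4 (k=5): L=211 R=77
Round 5 (k=19): L=77 R=109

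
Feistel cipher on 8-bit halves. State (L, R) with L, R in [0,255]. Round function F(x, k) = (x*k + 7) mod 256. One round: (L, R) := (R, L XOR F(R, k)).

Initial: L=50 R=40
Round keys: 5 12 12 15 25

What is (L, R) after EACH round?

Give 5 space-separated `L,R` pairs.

Answer: 40,253 253,203 203,118 118,58 58,199

Derivation:
Round 1 (k=5): L=40 R=253
Round 2 (k=12): L=253 R=203
Round 3 (k=12): L=203 R=118
Round 4 (k=15): L=118 R=58
Round 5 (k=25): L=58 R=199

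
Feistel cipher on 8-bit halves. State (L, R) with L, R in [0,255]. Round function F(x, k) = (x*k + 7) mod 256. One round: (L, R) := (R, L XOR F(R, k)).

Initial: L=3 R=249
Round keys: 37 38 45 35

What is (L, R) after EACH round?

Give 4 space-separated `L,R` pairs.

Round 1 (k=37): L=249 R=7
Round 2 (k=38): L=7 R=232
Round 3 (k=45): L=232 R=200
Round 4 (k=35): L=200 R=183

Answer: 249,7 7,232 232,200 200,183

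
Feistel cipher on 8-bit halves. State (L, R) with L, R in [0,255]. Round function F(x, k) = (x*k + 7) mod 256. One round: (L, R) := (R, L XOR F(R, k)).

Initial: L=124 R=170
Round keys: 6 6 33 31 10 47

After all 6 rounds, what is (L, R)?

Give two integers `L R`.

Answer: 220 250

Derivation:
Round 1 (k=6): L=170 R=127
Round 2 (k=6): L=127 R=171
Round 3 (k=33): L=171 R=109
Round 4 (k=31): L=109 R=145
Round 5 (k=10): L=145 R=220
Round 6 (k=47): L=220 R=250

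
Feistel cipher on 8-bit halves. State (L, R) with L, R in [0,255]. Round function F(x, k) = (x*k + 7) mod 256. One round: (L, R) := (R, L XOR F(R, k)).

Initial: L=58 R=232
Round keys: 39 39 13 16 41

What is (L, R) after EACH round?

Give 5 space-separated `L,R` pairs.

Answer: 232,101 101,130 130,196 196,197 197,80

Derivation:
Round 1 (k=39): L=232 R=101
Round 2 (k=39): L=101 R=130
Round 3 (k=13): L=130 R=196
Round 4 (k=16): L=196 R=197
Round 5 (k=41): L=197 R=80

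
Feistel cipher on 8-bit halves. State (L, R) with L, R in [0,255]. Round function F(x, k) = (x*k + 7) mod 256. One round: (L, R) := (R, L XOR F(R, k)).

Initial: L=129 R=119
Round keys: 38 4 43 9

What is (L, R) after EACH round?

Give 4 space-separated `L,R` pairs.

Round 1 (k=38): L=119 R=48
Round 2 (k=4): L=48 R=176
Round 3 (k=43): L=176 R=167
Round 4 (k=9): L=167 R=86

Answer: 119,48 48,176 176,167 167,86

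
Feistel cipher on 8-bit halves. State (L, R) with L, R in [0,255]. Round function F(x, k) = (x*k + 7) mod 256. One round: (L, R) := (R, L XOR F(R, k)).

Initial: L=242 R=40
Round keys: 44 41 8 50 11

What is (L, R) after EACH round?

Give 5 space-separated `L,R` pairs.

Round 1 (k=44): L=40 R=21
Round 2 (k=41): L=21 R=76
Round 3 (k=8): L=76 R=114
Round 4 (k=50): L=114 R=7
Round 5 (k=11): L=7 R=38

Answer: 40,21 21,76 76,114 114,7 7,38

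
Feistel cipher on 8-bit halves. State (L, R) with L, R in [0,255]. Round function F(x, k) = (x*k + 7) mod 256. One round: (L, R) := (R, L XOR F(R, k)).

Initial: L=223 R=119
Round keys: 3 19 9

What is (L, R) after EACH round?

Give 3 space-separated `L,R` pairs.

Answer: 119,179 179,39 39,213

Derivation:
Round 1 (k=3): L=119 R=179
Round 2 (k=19): L=179 R=39
Round 3 (k=9): L=39 R=213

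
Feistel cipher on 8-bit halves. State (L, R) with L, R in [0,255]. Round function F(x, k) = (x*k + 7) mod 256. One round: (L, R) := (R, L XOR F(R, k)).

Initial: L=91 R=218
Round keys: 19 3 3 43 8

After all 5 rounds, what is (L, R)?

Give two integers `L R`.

Round 1 (k=19): L=218 R=110
Round 2 (k=3): L=110 R=139
Round 3 (k=3): L=139 R=198
Round 4 (k=43): L=198 R=194
Round 5 (k=8): L=194 R=209

Answer: 194 209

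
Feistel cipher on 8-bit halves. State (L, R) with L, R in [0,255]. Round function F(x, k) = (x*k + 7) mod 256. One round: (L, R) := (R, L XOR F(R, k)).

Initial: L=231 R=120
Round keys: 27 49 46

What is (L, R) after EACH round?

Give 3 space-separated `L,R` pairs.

Answer: 120,72 72,183 183,161

Derivation:
Round 1 (k=27): L=120 R=72
Round 2 (k=49): L=72 R=183
Round 3 (k=46): L=183 R=161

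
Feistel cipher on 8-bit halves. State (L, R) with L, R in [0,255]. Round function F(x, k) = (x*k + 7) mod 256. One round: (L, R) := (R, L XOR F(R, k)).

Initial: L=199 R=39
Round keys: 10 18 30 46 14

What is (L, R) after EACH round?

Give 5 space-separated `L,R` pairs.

Answer: 39,74 74,28 28,5 5,241 241,48

Derivation:
Round 1 (k=10): L=39 R=74
Round 2 (k=18): L=74 R=28
Round 3 (k=30): L=28 R=5
Round 4 (k=46): L=5 R=241
Round 5 (k=14): L=241 R=48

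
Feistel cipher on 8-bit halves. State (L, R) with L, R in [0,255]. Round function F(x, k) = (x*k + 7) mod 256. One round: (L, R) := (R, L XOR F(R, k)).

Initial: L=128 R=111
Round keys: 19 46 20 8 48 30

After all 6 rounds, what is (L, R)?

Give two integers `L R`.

Answer: 84 144

Derivation:
Round 1 (k=19): L=111 R=196
Round 2 (k=46): L=196 R=80
Round 3 (k=20): L=80 R=131
Round 4 (k=8): L=131 R=79
Round 5 (k=48): L=79 R=84
Round 6 (k=30): L=84 R=144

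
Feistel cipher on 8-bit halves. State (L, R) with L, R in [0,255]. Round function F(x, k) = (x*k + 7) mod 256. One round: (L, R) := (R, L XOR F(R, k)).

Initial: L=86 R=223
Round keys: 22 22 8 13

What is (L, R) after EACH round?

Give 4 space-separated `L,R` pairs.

Round 1 (k=22): L=223 R=103
Round 2 (k=22): L=103 R=62
Round 3 (k=8): L=62 R=144
Round 4 (k=13): L=144 R=105

Answer: 223,103 103,62 62,144 144,105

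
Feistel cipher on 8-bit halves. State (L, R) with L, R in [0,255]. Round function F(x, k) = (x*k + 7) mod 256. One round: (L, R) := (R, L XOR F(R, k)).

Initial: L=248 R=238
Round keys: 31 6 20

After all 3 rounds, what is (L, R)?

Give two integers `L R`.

Answer: 35 226

Derivation:
Round 1 (k=31): L=238 R=33
Round 2 (k=6): L=33 R=35
Round 3 (k=20): L=35 R=226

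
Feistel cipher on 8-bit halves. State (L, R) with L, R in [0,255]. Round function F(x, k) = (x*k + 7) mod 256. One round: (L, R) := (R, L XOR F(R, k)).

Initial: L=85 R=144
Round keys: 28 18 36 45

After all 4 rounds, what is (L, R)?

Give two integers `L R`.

Round 1 (k=28): L=144 R=146
Round 2 (k=18): L=146 R=219
Round 3 (k=36): L=219 R=65
Round 4 (k=45): L=65 R=175

Answer: 65 175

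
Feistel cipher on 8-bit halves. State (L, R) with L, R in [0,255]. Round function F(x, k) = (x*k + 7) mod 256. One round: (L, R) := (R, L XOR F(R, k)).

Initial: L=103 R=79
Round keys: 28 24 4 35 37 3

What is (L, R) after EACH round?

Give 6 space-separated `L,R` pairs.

Round 1 (k=28): L=79 R=204
Round 2 (k=24): L=204 R=104
Round 3 (k=4): L=104 R=107
Round 4 (k=35): L=107 R=192
Round 5 (k=37): L=192 R=172
Round 6 (k=3): L=172 R=203

Answer: 79,204 204,104 104,107 107,192 192,172 172,203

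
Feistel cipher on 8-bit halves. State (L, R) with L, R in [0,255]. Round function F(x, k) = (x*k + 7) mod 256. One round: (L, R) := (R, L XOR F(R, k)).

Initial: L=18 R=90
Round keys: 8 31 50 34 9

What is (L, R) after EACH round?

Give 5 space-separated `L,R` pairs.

Round 1 (k=8): L=90 R=197
Round 2 (k=31): L=197 R=184
Round 3 (k=50): L=184 R=50
Round 4 (k=34): L=50 R=19
Round 5 (k=9): L=19 R=128

Answer: 90,197 197,184 184,50 50,19 19,128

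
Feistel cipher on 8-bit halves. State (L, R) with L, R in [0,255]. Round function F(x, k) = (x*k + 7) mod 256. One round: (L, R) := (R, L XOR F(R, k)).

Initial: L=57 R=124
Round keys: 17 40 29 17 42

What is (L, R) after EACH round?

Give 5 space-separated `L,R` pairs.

Round 1 (k=17): L=124 R=122
Round 2 (k=40): L=122 R=107
Round 3 (k=29): L=107 R=92
Round 4 (k=17): L=92 R=72
Round 5 (k=42): L=72 R=139

Answer: 124,122 122,107 107,92 92,72 72,139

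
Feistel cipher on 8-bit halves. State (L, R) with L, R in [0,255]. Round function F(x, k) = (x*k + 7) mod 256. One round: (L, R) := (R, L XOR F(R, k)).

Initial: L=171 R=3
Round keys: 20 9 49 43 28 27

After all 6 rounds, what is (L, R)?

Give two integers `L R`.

Answer: 12 119

Derivation:
Round 1 (k=20): L=3 R=232
Round 2 (k=9): L=232 R=44
Round 3 (k=49): L=44 R=155
Round 4 (k=43): L=155 R=60
Round 5 (k=28): L=60 R=12
Round 6 (k=27): L=12 R=119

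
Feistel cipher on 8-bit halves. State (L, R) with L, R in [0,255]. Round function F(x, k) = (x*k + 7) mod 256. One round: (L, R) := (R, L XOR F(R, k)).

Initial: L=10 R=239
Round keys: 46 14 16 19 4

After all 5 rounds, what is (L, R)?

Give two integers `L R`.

Round 1 (k=46): L=239 R=243
Round 2 (k=14): L=243 R=190
Round 3 (k=16): L=190 R=20
Round 4 (k=19): L=20 R=61
Round 5 (k=4): L=61 R=239

Answer: 61 239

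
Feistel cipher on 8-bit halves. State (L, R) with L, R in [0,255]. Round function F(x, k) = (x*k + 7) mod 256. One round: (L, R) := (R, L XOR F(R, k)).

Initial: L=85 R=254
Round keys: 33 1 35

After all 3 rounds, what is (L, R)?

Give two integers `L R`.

Round 1 (k=33): L=254 R=144
Round 2 (k=1): L=144 R=105
Round 3 (k=35): L=105 R=242

Answer: 105 242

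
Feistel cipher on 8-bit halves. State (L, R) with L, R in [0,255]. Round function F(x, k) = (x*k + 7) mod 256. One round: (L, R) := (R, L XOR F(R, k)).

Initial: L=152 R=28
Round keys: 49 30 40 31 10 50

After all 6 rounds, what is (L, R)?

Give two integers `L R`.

Round 1 (k=49): L=28 R=251
Round 2 (k=30): L=251 R=109
Round 3 (k=40): L=109 R=244
Round 4 (k=31): L=244 R=254
Round 5 (k=10): L=254 R=7
Round 6 (k=50): L=7 R=155

Answer: 7 155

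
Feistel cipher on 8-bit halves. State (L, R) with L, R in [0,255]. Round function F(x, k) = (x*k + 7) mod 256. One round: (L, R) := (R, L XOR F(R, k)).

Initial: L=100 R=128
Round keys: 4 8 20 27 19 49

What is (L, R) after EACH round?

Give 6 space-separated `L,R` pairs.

Answer: 128,99 99,159 159,16 16,40 40,239 239,238

Derivation:
Round 1 (k=4): L=128 R=99
Round 2 (k=8): L=99 R=159
Round 3 (k=20): L=159 R=16
Round 4 (k=27): L=16 R=40
Round 5 (k=19): L=40 R=239
Round 6 (k=49): L=239 R=238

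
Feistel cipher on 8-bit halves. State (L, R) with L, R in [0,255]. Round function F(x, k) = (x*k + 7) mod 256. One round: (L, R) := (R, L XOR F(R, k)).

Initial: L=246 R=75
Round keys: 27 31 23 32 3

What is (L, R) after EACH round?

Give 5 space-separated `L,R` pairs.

Round 1 (k=27): L=75 R=6
Round 2 (k=31): L=6 R=138
Round 3 (k=23): L=138 R=107
Round 4 (k=32): L=107 R=237
Round 5 (k=3): L=237 R=165

Answer: 75,6 6,138 138,107 107,237 237,165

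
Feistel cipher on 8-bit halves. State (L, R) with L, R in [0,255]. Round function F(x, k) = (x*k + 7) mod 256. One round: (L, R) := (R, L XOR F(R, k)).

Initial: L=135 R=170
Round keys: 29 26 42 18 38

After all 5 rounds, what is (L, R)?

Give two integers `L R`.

Answer: 140 160

Derivation:
Round 1 (k=29): L=170 R=206
Round 2 (k=26): L=206 R=89
Round 3 (k=42): L=89 R=111
Round 4 (k=18): L=111 R=140
Round 5 (k=38): L=140 R=160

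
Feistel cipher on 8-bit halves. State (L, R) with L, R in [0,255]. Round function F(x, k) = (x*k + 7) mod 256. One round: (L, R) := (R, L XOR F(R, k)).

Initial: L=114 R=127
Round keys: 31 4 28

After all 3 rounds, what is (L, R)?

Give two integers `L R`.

Answer: 16 221

Derivation:
Round 1 (k=31): L=127 R=26
Round 2 (k=4): L=26 R=16
Round 3 (k=28): L=16 R=221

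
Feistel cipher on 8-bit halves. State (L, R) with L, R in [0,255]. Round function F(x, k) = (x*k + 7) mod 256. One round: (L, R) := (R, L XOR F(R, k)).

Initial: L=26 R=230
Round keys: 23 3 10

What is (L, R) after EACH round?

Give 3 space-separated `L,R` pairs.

Answer: 230,171 171,238 238,248

Derivation:
Round 1 (k=23): L=230 R=171
Round 2 (k=3): L=171 R=238
Round 3 (k=10): L=238 R=248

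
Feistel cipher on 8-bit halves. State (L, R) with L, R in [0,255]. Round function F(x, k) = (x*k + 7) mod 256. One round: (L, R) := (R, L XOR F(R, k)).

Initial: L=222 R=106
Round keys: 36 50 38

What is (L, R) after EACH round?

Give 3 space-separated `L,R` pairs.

Round 1 (k=36): L=106 R=49
Round 2 (k=50): L=49 R=243
Round 3 (k=38): L=243 R=40

Answer: 106,49 49,243 243,40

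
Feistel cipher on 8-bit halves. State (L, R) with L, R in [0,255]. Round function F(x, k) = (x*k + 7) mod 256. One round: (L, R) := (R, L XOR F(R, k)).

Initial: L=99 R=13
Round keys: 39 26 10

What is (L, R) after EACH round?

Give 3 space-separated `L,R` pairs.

Round 1 (k=39): L=13 R=97
Round 2 (k=26): L=97 R=236
Round 3 (k=10): L=236 R=94

Answer: 13,97 97,236 236,94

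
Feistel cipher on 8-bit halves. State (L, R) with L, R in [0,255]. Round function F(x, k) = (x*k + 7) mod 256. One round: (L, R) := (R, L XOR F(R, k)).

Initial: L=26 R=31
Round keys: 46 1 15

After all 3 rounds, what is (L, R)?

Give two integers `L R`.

Round 1 (k=46): L=31 R=131
Round 2 (k=1): L=131 R=149
Round 3 (k=15): L=149 R=65

Answer: 149 65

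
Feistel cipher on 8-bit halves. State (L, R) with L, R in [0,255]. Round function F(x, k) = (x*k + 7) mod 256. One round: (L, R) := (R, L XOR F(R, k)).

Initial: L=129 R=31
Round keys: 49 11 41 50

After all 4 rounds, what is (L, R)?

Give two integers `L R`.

Round 1 (k=49): L=31 R=119
Round 2 (k=11): L=119 R=59
Round 3 (k=41): L=59 R=13
Round 4 (k=50): L=13 R=170

Answer: 13 170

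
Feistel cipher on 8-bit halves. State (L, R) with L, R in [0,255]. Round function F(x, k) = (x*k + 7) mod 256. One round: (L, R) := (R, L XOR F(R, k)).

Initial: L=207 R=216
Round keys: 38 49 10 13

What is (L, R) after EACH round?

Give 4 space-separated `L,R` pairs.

Answer: 216,216 216,135 135,149 149,31

Derivation:
Round 1 (k=38): L=216 R=216
Round 2 (k=49): L=216 R=135
Round 3 (k=10): L=135 R=149
Round 4 (k=13): L=149 R=31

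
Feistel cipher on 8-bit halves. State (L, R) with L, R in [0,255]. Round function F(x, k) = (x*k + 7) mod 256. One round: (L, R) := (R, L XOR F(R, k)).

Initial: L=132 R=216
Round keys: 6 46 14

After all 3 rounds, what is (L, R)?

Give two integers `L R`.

Round 1 (k=6): L=216 R=147
Round 2 (k=46): L=147 R=169
Round 3 (k=14): L=169 R=214

Answer: 169 214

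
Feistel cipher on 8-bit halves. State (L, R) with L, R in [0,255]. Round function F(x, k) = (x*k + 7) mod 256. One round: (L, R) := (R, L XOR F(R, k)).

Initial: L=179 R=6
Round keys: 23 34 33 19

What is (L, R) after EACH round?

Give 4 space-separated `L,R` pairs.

Answer: 6,34 34,141 141,22 22,36

Derivation:
Round 1 (k=23): L=6 R=34
Round 2 (k=34): L=34 R=141
Round 3 (k=33): L=141 R=22
Round 4 (k=19): L=22 R=36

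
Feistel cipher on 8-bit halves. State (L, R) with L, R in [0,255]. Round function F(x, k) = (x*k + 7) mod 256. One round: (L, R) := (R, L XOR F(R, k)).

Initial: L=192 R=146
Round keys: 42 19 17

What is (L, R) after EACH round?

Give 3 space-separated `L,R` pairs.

Answer: 146,59 59,250 250,154

Derivation:
Round 1 (k=42): L=146 R=59
Round 2 (k=19): L=59 R=250
Round 3 (k=17): L=250 R=154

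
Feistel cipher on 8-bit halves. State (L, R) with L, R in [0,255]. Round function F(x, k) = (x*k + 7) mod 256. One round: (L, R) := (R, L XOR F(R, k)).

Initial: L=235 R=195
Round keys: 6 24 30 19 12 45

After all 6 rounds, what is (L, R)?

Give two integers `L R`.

Round 1 (k=6): L=195 R=114
Round 2 (k=24): L=114 R=116
Round 3 (k=30): L=116 R=237
Round 4 (k=19): L=237 R=234
Round 5 (k=12): L=234 R=18
Round 6 (k=45): L=18 R=219

Answer: 18 219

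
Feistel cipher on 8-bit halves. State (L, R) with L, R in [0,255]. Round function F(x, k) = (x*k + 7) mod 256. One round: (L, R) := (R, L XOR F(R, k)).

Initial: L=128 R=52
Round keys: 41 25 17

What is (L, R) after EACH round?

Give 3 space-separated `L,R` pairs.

Round 1 (k=41): L=52 R=219
Round 2 (k=25): L=219 R=94
Round 3 (k=17): L=94 R=158

Answer: 52,219 219,94 94,158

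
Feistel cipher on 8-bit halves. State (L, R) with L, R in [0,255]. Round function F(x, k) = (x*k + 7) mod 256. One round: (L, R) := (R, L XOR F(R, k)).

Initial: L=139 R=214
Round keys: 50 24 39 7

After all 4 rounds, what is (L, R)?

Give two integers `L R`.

Answer: 70 96

Derivation:
Round 1 (k=50): L=214 R=88
Round 2 (k=24): L=88 R=145
Round 3 (k=39): L=145 R=70
Round 4 (k=7): L=70 R=96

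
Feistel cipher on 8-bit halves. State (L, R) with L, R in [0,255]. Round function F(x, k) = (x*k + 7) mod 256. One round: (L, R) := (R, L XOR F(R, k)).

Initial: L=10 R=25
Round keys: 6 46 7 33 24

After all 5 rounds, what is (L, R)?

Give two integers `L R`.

Answer: 247 239

Derivation:
Round 1 (k=6): L=25 R=151
Round 2 (k=46): L=151 R=48
Round 3 (k=7): L=48 R=192
Round 4 (k=33): L=192 R=247
Round 5 (k=24): L=247 R=239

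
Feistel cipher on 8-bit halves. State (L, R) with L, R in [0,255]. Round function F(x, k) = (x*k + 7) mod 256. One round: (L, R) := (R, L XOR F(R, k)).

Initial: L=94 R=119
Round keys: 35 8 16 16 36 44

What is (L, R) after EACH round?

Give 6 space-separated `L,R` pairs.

Answer: 119,18 18,224 224,21 21,183 183,214 214,120

Derivation:
Round 1 (k=35): L=119 R=18
Round 2 (k=8): L=18 R=224
Round 3 (k=16): L=224 R=21
Round 4 (k=16): L=21 R=183
Round 5 (k=36): L=183 R=214
Round 6 (k=44): L=214 R=120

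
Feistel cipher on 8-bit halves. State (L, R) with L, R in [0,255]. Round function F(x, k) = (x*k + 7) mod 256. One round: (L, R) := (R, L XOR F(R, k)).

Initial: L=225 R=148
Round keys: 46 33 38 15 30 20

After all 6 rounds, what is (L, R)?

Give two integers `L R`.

Answer: 14 10

Derivation:
Round 1 (k=46): L=148 R=126
Round 2 (k=33): L=126 R=209
Round 3 (k=38): L=209 R=115
Round 4 (k=15): L=115 R=21
Round 5 (k=30): L=21 R=14
Round 6 (k=20): L=14 R=10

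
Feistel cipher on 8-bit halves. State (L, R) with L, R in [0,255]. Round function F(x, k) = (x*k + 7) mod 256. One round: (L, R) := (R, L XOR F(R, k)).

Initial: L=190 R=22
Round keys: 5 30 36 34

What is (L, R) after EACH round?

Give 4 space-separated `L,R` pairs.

Round 1 (k=5): L=22 R=203
Round 2 (k=30): L=203 R=199
Round 3 (k=36): L=199 R=200
Round 4 (k=34): L=200 R=80

Answer: 22,203 203,199 199,200 200,80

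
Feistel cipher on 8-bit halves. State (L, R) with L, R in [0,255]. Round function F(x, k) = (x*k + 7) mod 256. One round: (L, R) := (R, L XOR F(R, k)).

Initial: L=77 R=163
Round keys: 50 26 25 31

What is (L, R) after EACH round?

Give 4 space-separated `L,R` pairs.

Round 1 (k=50): L=163 R=144
Round 2 (k=26): L=144 R=4
Round 3 (k=25): L=4 R=251
Round 4 (k=31): L=251 R=104

Answer: 163,144 144,4 4,251 251,104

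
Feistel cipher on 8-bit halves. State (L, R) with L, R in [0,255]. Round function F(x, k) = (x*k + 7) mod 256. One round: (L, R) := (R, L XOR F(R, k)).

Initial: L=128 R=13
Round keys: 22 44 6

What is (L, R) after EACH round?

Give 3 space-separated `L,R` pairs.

Round 1 (k=22): L=13 R=165
Round 2 (k=44): L=165 R=110
Round 3 (k=6): L=110 R=62

Answer: 13,165 165,110 110,62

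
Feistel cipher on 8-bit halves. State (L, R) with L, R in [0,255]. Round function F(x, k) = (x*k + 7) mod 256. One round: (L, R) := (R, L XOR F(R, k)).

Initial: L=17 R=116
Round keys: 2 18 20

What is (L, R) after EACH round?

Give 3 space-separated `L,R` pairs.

Answer: 116,254 254,151 151,45

Derivation:
Round 1 (k=2): L=116 R=254
Round 2 (k=18): L=254 R=151
Round 3 (k=20): L=151 R=45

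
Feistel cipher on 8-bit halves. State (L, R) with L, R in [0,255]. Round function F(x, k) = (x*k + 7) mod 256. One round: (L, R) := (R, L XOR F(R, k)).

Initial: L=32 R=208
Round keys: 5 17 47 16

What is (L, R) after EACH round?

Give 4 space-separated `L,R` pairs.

Answer: 208,55 55,126 126,30 30,153

Derivation:
Round 1 (k=5): L=208 R=55
Round 2 (k=17): L=55 R=126
Round 3 (k=47): L=126 R=30
Round 4 (k=16): L=30 R=153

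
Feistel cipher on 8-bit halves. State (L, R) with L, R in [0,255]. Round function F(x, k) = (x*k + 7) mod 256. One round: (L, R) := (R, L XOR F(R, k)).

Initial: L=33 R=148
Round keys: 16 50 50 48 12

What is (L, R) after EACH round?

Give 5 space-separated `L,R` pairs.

Round 1 (k=16): L=148 R=102
Round 2 (k=50): L=102 R=103
Round 3 (k=50): L=103 R=67
Round 4 (k=48): L=67 R=240
Round 5 (k=12): L=240 R=4

Answer: 148,102 102,103 103,67 67,240 240,4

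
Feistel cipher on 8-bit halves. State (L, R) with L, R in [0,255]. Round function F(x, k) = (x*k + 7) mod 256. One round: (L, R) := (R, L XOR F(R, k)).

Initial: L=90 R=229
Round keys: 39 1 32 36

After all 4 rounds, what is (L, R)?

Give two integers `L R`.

Round 1 (k=39): L=229 R=176
Round 2 (k=1): L=176 R=82
Round 3 (k=32): L=82 R=247
Round 4 (k=36): L=247 R=145

Answer: 247 145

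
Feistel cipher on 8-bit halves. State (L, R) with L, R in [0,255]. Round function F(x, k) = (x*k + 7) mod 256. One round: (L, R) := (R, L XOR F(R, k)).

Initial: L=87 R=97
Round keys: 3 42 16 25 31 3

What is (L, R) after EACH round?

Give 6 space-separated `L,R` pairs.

Round 1 (k=3): L=97 R=125
Round 2 (k=42): L=125 R=232
Round 3 (k=16): L=232 R=250
Round 4 (k=25): L=250 R=153
Round 5 (k=31): L=153 R=116
Round 6 (k=3): L=116 R=250

Answer: 97,125 125,232 232,250 250,153 153,116 116,250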